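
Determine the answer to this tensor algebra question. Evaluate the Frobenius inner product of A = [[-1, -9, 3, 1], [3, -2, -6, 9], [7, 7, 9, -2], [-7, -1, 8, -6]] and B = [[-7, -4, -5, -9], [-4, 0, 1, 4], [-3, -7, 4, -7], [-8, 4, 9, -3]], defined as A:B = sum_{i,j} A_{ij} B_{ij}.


A:B = sum over all i,j of A_{ij} * B_{ij}.
Row 1: -1*-7=7, -9*-4=36, 3*-5=-15, 1*-9=-9 => row sum = 19
Row 2: 3*-4=-12, -2*0=0, -6*1=-6, 9*4=36 => row sum = 18
Row 3: 7*-3=-21, 7*-7=-49, 9*4=36, -2*-7=14 => row sum = -20
Row 4: -7*-8=56, -1*4=-4, 8*9=72, -6*-3=18 => row sum = 142
Total = 19 + 18 + -20 + 142 = 159

159


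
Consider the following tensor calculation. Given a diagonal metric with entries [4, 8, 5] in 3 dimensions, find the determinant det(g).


For a diagonal metric, the determinant is the product of diagonal entries.
Diagonal entries: 4, 8, 5
det(g) = 4 * 8 * 5 = 160

160


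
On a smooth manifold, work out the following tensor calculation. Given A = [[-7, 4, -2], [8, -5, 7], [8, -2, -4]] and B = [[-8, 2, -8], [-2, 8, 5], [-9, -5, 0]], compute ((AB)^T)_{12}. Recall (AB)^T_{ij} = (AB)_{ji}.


(AB)^T_{ij} = (AB)_{ji} = sum_k A_{jk} B_{ki}.
For i=1, j=2 we need (AB)_{21}:
A_{21} * B_{11} = 8 * -8 = -64
A_{22} * B_{21} = -5 * -2 = 10
A_{23} * B_{31} = 7 * -9 = -63
Sum = -64 + 10 + -63 = -117

-117


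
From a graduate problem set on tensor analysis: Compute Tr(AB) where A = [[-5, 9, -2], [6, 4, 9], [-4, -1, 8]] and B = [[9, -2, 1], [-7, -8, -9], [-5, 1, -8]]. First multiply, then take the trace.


Tr(AB) = sum_i (AB)_{ii} where (AB)_{ii} = sum_k A_{ik} B_{ki}.
(AB)_{11} = -5*9 + 9*-7 + -2*-5 = -98
(AB)_{22} = 6*-2 + 4*-8 + 9*1 = -35
(AB)_{33} = -4*1 + -1*-9 + 8*-8 = -59
Tr(AB) = -98 + -35 + -59 = -192

-192


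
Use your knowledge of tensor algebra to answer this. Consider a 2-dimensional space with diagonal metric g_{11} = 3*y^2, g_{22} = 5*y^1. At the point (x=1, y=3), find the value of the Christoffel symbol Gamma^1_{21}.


For a diagonal metric, Gamma^k_{ij} = (1/2) g^{kk} (dg_{ik}/dx_j + dg_{jk}/dx_i - dg_{ij}/dx_k).
The metric is diagonal, so g_{ab} = 0 for a != b.
At the given point: g_{11} = 27, g_{22} = 15
g^{11} = 1/27
dg_{21}/dx_1 = 0 (off-diagonal)
dg_{11}/dx_2 = dg_{11}/dx_2 = 18
dg_{21}/dx_1 = 0 (off-diagonal)
Numerator = 0 + 18 - 0 = 18
Gamma^1_{21} = 18 / (2 * 27) = 1/3

1/3


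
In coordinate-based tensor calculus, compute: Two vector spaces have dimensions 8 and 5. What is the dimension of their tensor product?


The dimension of a tensor product is the product of dimensions.
dim(V) = 8, dim(W) = 5
dim(V (x) W) = 8 * 5 = 40

40


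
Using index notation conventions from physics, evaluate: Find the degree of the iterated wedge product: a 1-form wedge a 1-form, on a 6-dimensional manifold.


The degree of a wedge product is the sum of the degrees of the individual forms.
Degrees: 1, 1
Total degree = 1 + 1 = 2

2


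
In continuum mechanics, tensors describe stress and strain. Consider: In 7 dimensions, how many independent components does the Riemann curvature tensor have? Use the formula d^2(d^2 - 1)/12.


The Riemann tensor in d dimensions has d^2(d^2 - 1)/12 independent components.
d = 7, so d^2 = 49
d^2 - 1 = 48
d^2(d^2 - 1) = 49 * 48 = 2352
Divide by 12: 2352 / 12 = 196

196


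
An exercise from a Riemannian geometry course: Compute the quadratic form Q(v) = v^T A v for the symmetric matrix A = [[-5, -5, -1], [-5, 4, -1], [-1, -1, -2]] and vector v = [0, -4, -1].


First compute Av:
(Av)_1 = -5*0 + -5*-4 + -1*-1 = 21
(Av)_2 = -5*0 + 4*-4 + -1*-1 = -15
(Av)_3 = -1*0 + -1*-4 + -2*-1 = 6
Av = [21, -15, 6]
Then v^T (Av) = 0*21 + -4*-15 + -1*6
= 0 + 60 + -6 = 54

54


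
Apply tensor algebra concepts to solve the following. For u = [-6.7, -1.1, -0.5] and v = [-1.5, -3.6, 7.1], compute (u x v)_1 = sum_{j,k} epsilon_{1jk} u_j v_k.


(u x v)_1 = sum_{j,k} epsilon_{1jk} u_j v_k. Only permutations of (1,2,3) contribute; the two non-zero terms are:
eps_{123} u_2 v_3 = 1 * -1.1 * 7.1 = -7.81
eps_{132} u_3 v_2 = -1 * -0.5 * -3.6 = -1.8
(u x v)_1 = -9.61

-9.61


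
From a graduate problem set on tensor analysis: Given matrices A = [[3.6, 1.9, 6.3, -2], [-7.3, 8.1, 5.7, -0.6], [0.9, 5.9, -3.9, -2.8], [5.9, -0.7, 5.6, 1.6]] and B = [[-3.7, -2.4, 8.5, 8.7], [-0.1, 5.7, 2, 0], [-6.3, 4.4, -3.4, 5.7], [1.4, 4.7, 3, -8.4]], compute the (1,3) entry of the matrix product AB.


(AB)_{ij} = sum_k A_{ik} B_{kj}.
For i=1, j=3:
A_{11} * B_{13} = 3.6 * 8.5 = 30.6
A_{12} * B_{23} = 1.9 * 2 = 3.8
A_{13} * B_{33} = 6.3 * -3.4 = -21.42
A_{14} * B_{43} = -2 * 3 = -6
Sum = 30.6 + 3.8 + -21.42 + -6 = 6.98

6.98


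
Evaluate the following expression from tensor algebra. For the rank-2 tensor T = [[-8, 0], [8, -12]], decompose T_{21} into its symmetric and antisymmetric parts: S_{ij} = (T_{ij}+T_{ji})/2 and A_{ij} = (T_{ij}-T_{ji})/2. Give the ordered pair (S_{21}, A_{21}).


T_{21} = 8
T_{12} = 0
S_{21} = (8 + 0)/2 = 8/2 = 4
A_{21} = (8 - 0)/2 = 8/2 = 4
Check: S + A = 4 + 4 = 8 = T_{21}.

(4, 4)


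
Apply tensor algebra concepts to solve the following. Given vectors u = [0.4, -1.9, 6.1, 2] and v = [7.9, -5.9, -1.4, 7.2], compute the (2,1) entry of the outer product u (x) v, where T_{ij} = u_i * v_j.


The outer product entry T_{ij} = u_i * v_j.
We need i=2, j=1.
u_2 = -1.9, v_1 = 7.9
T_{2,1} = -1.9 * 7.9 = -15.01

-15.01


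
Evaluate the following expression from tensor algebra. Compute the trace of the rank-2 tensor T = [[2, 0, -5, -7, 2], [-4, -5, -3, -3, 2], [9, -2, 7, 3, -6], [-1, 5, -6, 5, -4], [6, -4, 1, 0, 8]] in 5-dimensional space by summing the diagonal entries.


The contraction (trace) of a rank-2 tensor is the sum of its diagonal elements.
Diagonal entries: A[1,1] = 2, A[2,2] = -5, A[3,3] = 7, A[4,4] = 5, A[5,5] = 8
Tr(A) = 2 + -5 + 7 + 5 + 8 = 17

17


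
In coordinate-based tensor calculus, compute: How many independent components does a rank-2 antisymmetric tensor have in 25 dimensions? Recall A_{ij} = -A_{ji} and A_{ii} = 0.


An antisymmetric rank-2 tensor satisfies A_{ij} = -A_{ji}, so diagonal entries are zero.
The independent components are the upper-triangular entries: C(n, 2) = n(n-1)/2.
n = 25
C(25, 2) = 25 * 24 / 2 = 600 / 2 = 300

300


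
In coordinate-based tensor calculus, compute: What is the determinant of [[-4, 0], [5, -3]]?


For a 2x2 matrix [[a, b], [c, d]], det = a*d - b*c.
a = -4, b = 0, c = 5, d = -3
a*d = -4 * -3 = 12
b*c = 0 * 5 = 0
det = 12 - 0 = 12

12


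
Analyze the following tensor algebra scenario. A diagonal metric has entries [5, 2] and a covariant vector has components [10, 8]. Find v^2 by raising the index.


To raise an index with a diagonal metric: v^i = v_i / g_{ii}.
For index 2: v_2 = 8, g_{22} = 2
v^2 = 8 / 2 = 4

4


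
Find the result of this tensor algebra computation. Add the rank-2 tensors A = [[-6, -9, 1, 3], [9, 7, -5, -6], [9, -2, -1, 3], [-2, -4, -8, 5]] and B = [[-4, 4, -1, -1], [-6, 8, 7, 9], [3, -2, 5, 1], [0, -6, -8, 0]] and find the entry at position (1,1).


Tensor addition is component-wise: (A + B)_{ij} = A_{ij} + B_{ij}.
A_{11} = -6
B_{11} = -4
(A + B)_{11} = -6 + -4 = -10

-10


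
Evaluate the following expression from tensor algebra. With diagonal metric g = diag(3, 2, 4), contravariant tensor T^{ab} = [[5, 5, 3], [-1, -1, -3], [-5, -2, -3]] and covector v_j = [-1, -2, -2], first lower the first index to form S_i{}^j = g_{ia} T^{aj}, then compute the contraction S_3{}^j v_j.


Step 1: lower the first index. For a diagonal metric, g_{ia} T^{aj} = g_{ii} T^{ij} (no sum on i).
g_{33} = 4
S_3{}^1 = 4 * T^{31} = 4 * -5 = -20
S_3{}^2 = 4 * T^{32} = 4 * -2 = -8
S_3{}^3 = 4 * T^{33} = 4 * -3 = -12
Step 2: contract S_3{}^j with v_j.
S_3{}^1 * v_1 = -20 * -1 = 20
S_3{}^2 * v_2 = -8 * -2 = 16
S_3{}^3 * v_3 = -12 * -2 = 24
Result = 20 + 16 + 24 = 60

60


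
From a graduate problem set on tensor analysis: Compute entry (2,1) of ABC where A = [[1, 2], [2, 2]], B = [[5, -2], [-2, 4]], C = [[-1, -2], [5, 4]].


(ABC)_{21} = sum_m (AB)_{2m} C_{m1}. First compute row 2 of AB.
(AB)_{21} = 2*5 + 2*-2 = 6
(AB)_{22} = 2*-2 + 2*4 = 4
Now contract with column 1 of C:
(AB)_{21} * C_{11} = 6 * -1 = -6
(AB)_{22} * C_{21} = 4 * 5 = 20
(ABC)_{21} = -6 + 20 = 14

14


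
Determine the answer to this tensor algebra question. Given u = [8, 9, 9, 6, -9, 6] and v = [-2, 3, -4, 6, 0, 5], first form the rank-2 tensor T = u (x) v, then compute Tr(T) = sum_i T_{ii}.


The outer product gives T_{ij} = u_i v_j.
The trace (contraction) is Tr(T) = sum_i T_{ii} = sum_i u_i v_i.
Diagonal entries:
T_{11} = u_1 * v_1 = 8 * -2 = -16
T_{22} = u_2 * v_2 = 9 * 3 = 27
T_{33} = u_3 * v_3 = 9 * -4 = -36
T_{44} = u_4 * v_4 = 6 * 6 = 36
T_{55} = u_5 * v_5 = -9 * 0 = 0
T_{66} = u_6 * v_6 = 6 * 5 = 30
Tr(T) = -16 + 27 + -36 + 36 + 0 + 30 = 41

41


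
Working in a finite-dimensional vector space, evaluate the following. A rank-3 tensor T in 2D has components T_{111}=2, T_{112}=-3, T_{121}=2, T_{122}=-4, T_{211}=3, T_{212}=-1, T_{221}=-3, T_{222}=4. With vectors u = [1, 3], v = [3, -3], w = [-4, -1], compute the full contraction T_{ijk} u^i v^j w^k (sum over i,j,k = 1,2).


S = sum over i,j,k of T_{ijk} u_i v_j w_k. Expanding all 8 terms:
T_{111}*u_1*v_1*w_1 = 2*1*3*-4 = -24  (running total: -24)
T_{112}*u_1*v_1*w_2 = -3*1*3*-1 = 9  (running total: -15)
T_{121}*u_1*v_2*w_1 = 2*1*-3*-4 = 24  (running total: 9)
T_{122}*u_1*v_2*w_2 = -4*1*-3*-1 = -12  (running total: -3)
T_{211}*u_2*v_1*w_1 = 3*3*3*-4 = -108  (running total: -111)
T_{212}*u_2*v_1*w_2 = -1*3*3*-1 = 9  (running total: -102)
T_{221}*u_2*v_2*w_1 = -3*3*-3*-4 = -108  (running total: -210)
T_{222}*u_2*v_2*w_2 = 4*3*-3*-1 = 36  (running total: -174)
S = -174

-174


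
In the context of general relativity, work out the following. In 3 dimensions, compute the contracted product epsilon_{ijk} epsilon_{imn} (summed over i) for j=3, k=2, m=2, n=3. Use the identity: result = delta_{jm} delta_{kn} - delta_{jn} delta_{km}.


Using the identity: epsilon_{ijk} epsilon_{imn} = delta_{jm} delta_{kn} - delta_{jn} delta_{km}.
delta_{32} = 0
delta_{23} = 0
delta_{33} = 1
delta_{22} = 1
Result = 0 * 0 - 1 * 1 = 0 - 1 = -1

-1


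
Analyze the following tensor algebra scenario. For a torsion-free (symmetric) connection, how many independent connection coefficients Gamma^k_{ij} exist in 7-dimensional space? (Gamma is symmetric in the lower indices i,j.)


Christoffel symbols Gamma^k_{ij} are symmetric in i,j, so there are d * d(d+1)/2 independent symbols.
d = 7
d(d+1)/2 = 7 * 8 / 2 = 28
Total = 7 * 28 = 196

196


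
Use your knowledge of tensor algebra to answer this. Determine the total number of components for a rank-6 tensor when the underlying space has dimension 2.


The number of components of a rank-r tensor in d dimensions is d^r.
Here d = 2 and r = 6.
2^6 = 64

64


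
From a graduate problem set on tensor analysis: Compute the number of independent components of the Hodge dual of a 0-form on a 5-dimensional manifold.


The Hodge dual of a p-form on an n-dimensional manifold is an (n-p)-form.
n = 5, p = 0, so dual degree = 5 - 0 = 5
The number of components is C(n, n-p) = C(5, 5) = 1

1


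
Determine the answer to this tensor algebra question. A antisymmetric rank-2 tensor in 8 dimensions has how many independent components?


A antisymmetric rank-2 tensor in d dimensions has d(d-1)/2 independent components.
d = 8
d(d-1)/2 = 8 * 7 / 2 = 56 / 2 = 28

28


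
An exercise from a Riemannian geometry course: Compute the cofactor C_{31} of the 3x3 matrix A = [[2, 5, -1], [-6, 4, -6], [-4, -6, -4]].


To find cofactor C_{31}, delete row 3 and column 1.
The resulting 2x2 submatrix is: [[5, -1], [4, -6]]
Minor M_{31} = 5*-6 - -1*4
  = -30 - -4 = -26
Sign = (-1)^(3+1) = (-1)^4 = 1
Cofactor C_{31} = 1 * -26 = -26

-26


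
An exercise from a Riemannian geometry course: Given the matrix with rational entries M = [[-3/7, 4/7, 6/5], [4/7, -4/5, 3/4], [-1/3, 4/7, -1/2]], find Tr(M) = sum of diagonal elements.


The trace is the sum of diagonal entries.
Diagonal: M[1,1] = -3/7, M[2,2] = -4/5, M[3,3] = -1/2
Tr(M) = -3/7 + -4/5 + -1/2
Computing step by step:
After adding M[1,1]: -3/7
After adding M[2,2]: -43/35
After adding M[3,3]: -121/70
Tr(M) = -121/70

-121/70


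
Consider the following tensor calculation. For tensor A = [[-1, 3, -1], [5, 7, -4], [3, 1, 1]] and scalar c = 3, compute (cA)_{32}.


Scalar multiplication: (cA)_{ij} = c * A_{ij}.
c = 3
A_{32} = 1
(cA)_{32} = 3 * 1 = 3

3


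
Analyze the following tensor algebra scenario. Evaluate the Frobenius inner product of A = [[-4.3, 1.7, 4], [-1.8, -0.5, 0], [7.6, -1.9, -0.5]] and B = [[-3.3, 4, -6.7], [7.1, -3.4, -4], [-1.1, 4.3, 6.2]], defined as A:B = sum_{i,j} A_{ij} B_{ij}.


A:B = sum over all i,j of A_{ij} * B_{ij}.
Row 1: -4.3*-3.3=14.19, 1.7*4=6.8, 4*-6.7=-26.8 => row sum = -5.81
Row 2: -1.8*7.1=-12.78, -0.5*-3.4=1.7, 0*-4=0 => row sum = -11.08
Row 3: 7.6*-1.1=-8.36, -1.9*4.3=-8.17, -0.5*6.2=-3.1 => row sum = -19.63
Total = -5.81 + -11.08 + -19.63 = -36.52

-36.52


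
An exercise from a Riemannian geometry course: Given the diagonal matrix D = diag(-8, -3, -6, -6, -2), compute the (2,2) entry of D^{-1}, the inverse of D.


For a diagonal matrix, the inverse has entries (D^{-1})_{ii} = 1/d_{ii}.
The diagonal entries are: d_{11} = -8, d_{22} = -3, d_{33} = -6, d_{44} = -6, d_{55} = -2
We need (D^{-1})_{22} = 1/d_{22} = 1/-3 = -1/3

-1/3


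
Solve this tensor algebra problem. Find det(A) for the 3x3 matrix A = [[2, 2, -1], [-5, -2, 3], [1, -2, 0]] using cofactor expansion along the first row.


Expanding along the first row, det(A) = a11*M_11 - a12*M_12 + a13*M_13, where M_1j is the (1,j) minor.
Minor M_11 = -2*0 - 3*-2 = 6
Minor M_12 = -5*0 - 3*1 = -3
Minor M_13 = -5*-2 - -2*1 = 12
det = 2*(6) - 2*(-3) + -1*(12)
    = 12 - -6 + -12
    = 6

6


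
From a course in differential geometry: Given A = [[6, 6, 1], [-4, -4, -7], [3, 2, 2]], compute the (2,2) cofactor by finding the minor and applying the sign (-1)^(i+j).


To find cofactor C_{22}, delete row 2 and column 2.
The resulting 2x2 submatrix is: [[6, 1], [3, 2]]
Minor M_{22} = 6*2 - 1*3
  = 12 - 3 = 9
Sign = (-1)^(2+2) = (-1)^4 = 1
Cofactor C_{22} = 1 * 9 = 9

9


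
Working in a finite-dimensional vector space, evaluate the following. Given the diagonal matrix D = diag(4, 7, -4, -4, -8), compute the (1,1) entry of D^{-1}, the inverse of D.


For a diagonal matrix, the inverse has entries (D^{-1})_{ii} = 1/d_{ii}.
The diagonal entries are: d_{11} = 4, d_{22} = 7, d_{33} = -4, d_{44} = -4, d_{55} = -8
We need (D^{-1})_{11} = 1/d_{11} = 1/4 = 1/4

1/4


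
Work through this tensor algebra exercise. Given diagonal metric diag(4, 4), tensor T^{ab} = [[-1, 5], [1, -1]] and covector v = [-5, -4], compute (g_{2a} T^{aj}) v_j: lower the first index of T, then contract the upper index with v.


Step 1: lower the first index. For a diagonal metric, g_{ia} T^{aj} = g_{ii} T^{ij} (no sum on i).
g_{22} = 4
S_2{}^1 = 4 * T^{21} = 4 * 1 = 4
S_2{}^2 = 4 * T^{22} = 4 * -1 = -4
Step 2: contract S_2{}^j with v_j.
S_2{}^1 * v_1 = 4 * -5 = -20
S_2{}^2 * v_2 = -4 * -4 = 16
Result = -20 + 16 = -4

-4


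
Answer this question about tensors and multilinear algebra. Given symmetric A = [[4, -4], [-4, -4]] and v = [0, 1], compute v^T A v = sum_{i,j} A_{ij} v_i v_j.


First compute Av:
(Av)_1 = 4*0 + -4*1 = -4
(Av)_2 = -4*0 + -4*1 = -4
Av = [-4, -4]
Then v^T (Av) = 0*-4 + 1*-4
= 0 + -4 = -4

-4


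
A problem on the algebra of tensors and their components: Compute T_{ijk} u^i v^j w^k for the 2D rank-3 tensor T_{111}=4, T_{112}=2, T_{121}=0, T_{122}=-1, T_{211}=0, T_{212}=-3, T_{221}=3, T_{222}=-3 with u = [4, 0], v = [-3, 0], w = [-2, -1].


S = sum over i,j,k of T_{ijk} u_i v_j w_k. Expanding all 8 terms:
T_{111}*u_1*v_1*w_1 = 4*4*-3*-2 = 96  (running total: 96)
T_{112}*u_1*v_1*w_2 = 2*4*-3*-1 = 24  (running total: 120)
T_{121}*u_1*v_2*w_1 = 0*4*0*-2 = 0  (running total: 120)
T_{122}*u_1*v_2*w_2 = -1*4*0*-1 = 0  (running total: 120)
T_{211}*u_2*v_1*w_1 = 0*0*-3*-2 = 0  (running total: 120)
T_{212}*u_2*v_1*w_2 = -3*0*-3*-1 = 0  (running total: 120)
T_{221}*u_2*v_2*w_1 = 3*0*0*-2 = 0  (running total: 120)
T_{222}*u_2*v_2*w_2 = -3*0*0*-1 = 0  (running total: 120)
S = 120

120


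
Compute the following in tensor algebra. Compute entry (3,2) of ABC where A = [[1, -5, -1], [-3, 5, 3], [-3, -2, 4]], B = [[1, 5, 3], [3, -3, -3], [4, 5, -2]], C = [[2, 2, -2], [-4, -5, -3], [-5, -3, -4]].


(ABC)_{32} = sum_m (AB)_{3m} C_{m2}. First compute row 3 of AB.
(AB)_{31} = -3*1 + -2*3 + 4*4 = 7
(AB)_{32} = -3*5 + -2*-3 + 4*5 = 11
(AB)_{33} = -3*3 + -2*-3 + 4*-2 = -11
Now contract with column 2 of C:
(AB)_{31} * C_{12} = 7 * 2 = 14
(AB)_{32} * C_{22} = 11 * -5 = -55
(AB)_{33} * C_{32} = -11 * -3 = 33
(ABC)_{32} = 14 + -55 + 33 = -8

-8


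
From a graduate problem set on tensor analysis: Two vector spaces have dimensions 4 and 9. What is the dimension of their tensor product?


The dimension of a tensor product is the product of dimensions.
dim(V) = 4, dim(W) = 9
dim(V (x) W) = 4 * 9 = 36

36


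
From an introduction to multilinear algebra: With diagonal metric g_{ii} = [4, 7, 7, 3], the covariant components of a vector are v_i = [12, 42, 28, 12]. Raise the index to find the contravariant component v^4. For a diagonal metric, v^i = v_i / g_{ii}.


To raise an index with a diagonal metric: v^i = v_i / g_{ii}.
For index 4: v_4 = 12, g_{44} = 3
v^4 = 12 / 3 = 4

4


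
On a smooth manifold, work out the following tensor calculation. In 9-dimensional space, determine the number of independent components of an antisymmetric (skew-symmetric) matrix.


An antisymmetric rank-2 tensor satisfies A_{ij} = -A_{ji}, so diagonal entries are zero.
The independent components are the upper-triangular entries: C(n, 2) = n(n-1)/2.
n = 9
C(9, 2) = 9 * 8 / 2 = 72 / 2 = 36

36


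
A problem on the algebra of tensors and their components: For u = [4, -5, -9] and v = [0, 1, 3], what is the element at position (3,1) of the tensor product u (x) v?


The outer product entry T_{ij} = u_i * v_j.
We need i=3, j=1.
u_3 = -9, v_1 = 0
T_{3,1} = -9 * 0 = 0

0


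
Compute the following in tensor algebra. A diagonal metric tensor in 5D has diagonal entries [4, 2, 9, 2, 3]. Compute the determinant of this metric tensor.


For a diagonal metric, the determinant is the product of diagonal entries.
Diagonal entries: 4, 2, 9, 2, 3
det(g) = 4 * 2 * 9 * 2 * 3 = 432

432


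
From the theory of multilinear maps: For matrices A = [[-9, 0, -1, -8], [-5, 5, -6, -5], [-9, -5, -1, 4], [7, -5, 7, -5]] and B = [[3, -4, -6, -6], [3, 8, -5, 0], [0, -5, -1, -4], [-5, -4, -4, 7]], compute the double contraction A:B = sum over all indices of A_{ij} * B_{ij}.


A:B = sum over all i,j of A_{ij} * B_{ij}.
Row 1: -9*3=-27, 0*-4=0, -1*-6=6, -8*-6=48 => row sum = 27
Row 2: -5*3=-15, 5*8=40, -6*-5=30, -5*0=0 => row sum = 55
Row 3: -9*0=0, -5*-5=25, -1*-1=1, 4*-4=-16 => row sum = 10
Row 4: 7*-5=-35, -5*-4=20, 7*-4=-28, -5*7=-35 => row sum = -78
Total = 27 + 55 + 10 + -78 = 14

14


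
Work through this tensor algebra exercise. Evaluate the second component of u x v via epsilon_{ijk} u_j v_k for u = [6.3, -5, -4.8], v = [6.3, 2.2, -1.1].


(u x v)_2 = sum_{j,k} epsilon_{2jk} u_j v_k. Only permutations of (1,2,3) contribute; the two non-zero terms are:
eps_{213} u_1 v_3 = -1 * 6.3 * -1.1 = 6.93
eps_{231} u_3 v_1 = 1 * -4.8 * 6.3 = -30.24
(u x v)_2 = -23.31

-23.31


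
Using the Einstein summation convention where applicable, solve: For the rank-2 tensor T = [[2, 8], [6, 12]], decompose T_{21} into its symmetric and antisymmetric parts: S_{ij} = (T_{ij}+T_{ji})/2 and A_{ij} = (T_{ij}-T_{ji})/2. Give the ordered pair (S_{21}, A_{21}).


T_{21} = 6
T_{12} = 8
S_{21} = (6 + 8)/2 = 14/2 = 7
A_{21} = (6 - 8)/2 = -2/2 = -1
Check: S + A = 7 + -1 = 6 = T_{21}.

(7, -1)


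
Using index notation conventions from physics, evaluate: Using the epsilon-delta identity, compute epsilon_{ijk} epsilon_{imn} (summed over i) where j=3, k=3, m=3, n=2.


Using the identity: epsilon_{ijk} epsilon_{imn} = delta_{jm} delta_{kn} - delta_{jn} delta_{km}.
delta_{33} = 1
delta_{32} = 0
delta_{32} = 0
delta_{33} = 1
Result = 1 * 0 - 0 * 1 = 0 - 0 = 0

0


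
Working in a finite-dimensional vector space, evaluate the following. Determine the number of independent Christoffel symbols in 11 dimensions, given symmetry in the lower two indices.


Christoffel symbols Gamma^k_{ij} are symmetric in i,j, so there are d * d(d+1)/2 independent symbols.
d = 11
d(d+1)/2 = 11 * 12 / 2 = 66
Total = 11 * 66 = 726

726


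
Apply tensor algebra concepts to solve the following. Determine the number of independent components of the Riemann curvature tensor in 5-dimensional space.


The Riemann tensor in d dimensions has d^2(d^2 - 1)/12 independent components.
d = 5, so d^2 = 25
d^2 - 1 = 24
d^2(d^2 - 1) = 25 * 24 = 600
Divide by 12: 600 / 12 = 50

50


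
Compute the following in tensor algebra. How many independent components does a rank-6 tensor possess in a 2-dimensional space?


The number of components of a rank-r tensor in d dimensions is d^r.
Here d = 2 and r = 6.
2^6 = 64

64


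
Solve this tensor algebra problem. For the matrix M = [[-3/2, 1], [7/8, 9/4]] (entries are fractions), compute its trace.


The trace is the sum of diagonal entries.
Diagonal: M[1,1] = -3/2, M[2,2] = 9/4
Tr(M) = -3/2 + 9/4
Computing step by step:
After adding M[1,1]: -3/2
After adding M[2,2]: 3/4
Tr(M) = 3/4

3/4


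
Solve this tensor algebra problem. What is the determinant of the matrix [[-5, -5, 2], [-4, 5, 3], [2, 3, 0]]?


Expanding along the first row, det(A) = a11*M_11 - a12*M_12 + a13*M_13, where M_1j is the (1,j) minor.
Minor M_11 = 5*0 - 3*3 = -9
Minor M_12 = -4*0 - 3*2 = -6
Minor M_13 = -4*3 - 5*2 = -22
det = -5*(-9) - -5*(-6) + 2*(-22)
    = 45 - 30 + -44
    = -29

-29


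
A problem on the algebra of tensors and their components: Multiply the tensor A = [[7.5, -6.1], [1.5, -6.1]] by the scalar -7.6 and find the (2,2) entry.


Scalar multiplication: (cA)_{ij} = c * A_{ij}.
c = -7.6
A_{22} = -6.1
(cA)_{22} = -7.6 * -6.1 = 46.36

46.36


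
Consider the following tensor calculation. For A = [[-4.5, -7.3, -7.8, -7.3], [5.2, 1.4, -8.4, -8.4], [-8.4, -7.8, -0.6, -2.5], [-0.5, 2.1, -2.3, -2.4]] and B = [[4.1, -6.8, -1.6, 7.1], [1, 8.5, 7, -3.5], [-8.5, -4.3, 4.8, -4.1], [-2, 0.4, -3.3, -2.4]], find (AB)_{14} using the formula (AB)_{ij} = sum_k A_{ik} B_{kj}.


(AB)_{ij} = sum_k A_{ik} B_{kj}.
For i=1, j=4:
A_{11} * B_{14} = -4.5 * 7.1 = -31.95
A_{12} * B_{24} = -7.3 * -3.5 = 25.55
A_{13} * B_{34} = -7.8 * -4.1 = 31.98
A_{14} * B_{44} = -7.3 * -2.4 = 17.52
Sum = -31.95 + 25.55 + 31.98 + 17.52 = 43.1

43.1


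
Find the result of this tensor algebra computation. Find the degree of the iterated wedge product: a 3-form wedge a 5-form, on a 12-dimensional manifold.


The degree of a wedge product is the sum of the degrees of the individual forms.
Degrees: 3, 5
Total degree = 3 + 5 = 8

8


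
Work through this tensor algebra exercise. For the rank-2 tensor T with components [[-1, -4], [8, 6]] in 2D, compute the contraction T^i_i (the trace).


The contraction (trace) of a rank-2 tensor is the sum of its diagonal elements.
Diagonal entries: A[1,1] = -1, A[2,2] = 6
Tr(A) = -1 + 6 = 5

5


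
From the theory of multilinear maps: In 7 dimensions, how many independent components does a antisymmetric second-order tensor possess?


A antisymmetric rank-2 tensor in d dimensions has d(d-1)/2 independent components.
d = 7
d(d-1)/2 = 7 * 6 / 2 = 42 / 2 = 21

21


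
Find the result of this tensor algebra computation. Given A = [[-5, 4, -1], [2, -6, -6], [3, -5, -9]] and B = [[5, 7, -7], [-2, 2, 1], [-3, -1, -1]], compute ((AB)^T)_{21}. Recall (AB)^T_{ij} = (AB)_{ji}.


(AB)^T_{ij} = (AB)_{ji} = sum_k A_{jk} B_{ki}.
For i=2, j=1 we need (AB)_{12}:
A_{11} * B_{12} = -5 * 7 = -35
A_{12} * B_{22} = 4 * 2 = 8
A_{13} * B_{32} = -1 * -1 = 1
Sum = -35 + 8 + 1 = -26

-26


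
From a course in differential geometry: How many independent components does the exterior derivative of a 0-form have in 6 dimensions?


The exterior derivative of a p-form is a (p+1)-form.
Its number of independent components is C(n, p+1).
n = 6, p+1 = 1
C(6, 1) = 6

6


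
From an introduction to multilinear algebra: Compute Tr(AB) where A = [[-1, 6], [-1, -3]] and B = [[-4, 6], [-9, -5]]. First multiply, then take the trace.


Tr(AB) = sum_i (AB)_{ii} where (AB)_{ii} = sum_k A_{ik} B_{ki}.
(AB)_{11} = -1*-4 + 6*-9 = -50
(AB)_{22} = -1*6 + -3*-5 = 9
Tr(AB) = -50 + 9 = -41

-41


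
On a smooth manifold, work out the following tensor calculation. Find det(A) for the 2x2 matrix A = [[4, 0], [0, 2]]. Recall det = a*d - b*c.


For a 2x2 matrix [[a, b], [c, d]], det = a*d - b*c.
a = 4, b = 0, c = 0, d = 2
a*d = 4 * 2 = 8
b*c = 0 * 0 = 0
det = 8 - 0 = 8

8


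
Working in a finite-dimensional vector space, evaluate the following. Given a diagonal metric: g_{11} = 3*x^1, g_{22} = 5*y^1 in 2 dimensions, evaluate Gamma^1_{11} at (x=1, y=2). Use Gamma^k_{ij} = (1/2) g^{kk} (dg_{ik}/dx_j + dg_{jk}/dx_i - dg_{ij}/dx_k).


For a diagonal metric, Gamma^k_{ij} = (1/2) g^{kk} (dg_{ik}/dx_j + dg_{jk}/dx_i - dg_{ij}/dx_k).
The metric is diagonal, so g_{ab} = 0 for a != b.
At the given point: g_{11} = 3, g_{22} = 10
g^{11} = 1/3
dg_{11}/dx_1 = dg_{11}/dx_1 = 3
dg_{11}/dx_1 = dg_{11}/dx_1 = 3
dg_{11}/dx_1 = dg_{11}/dx_1 = 3
Numerator = 3 + 3 - 3 = 3
Gamma^1_{11} = 3 / (2 * 3) = 1/2

1/2


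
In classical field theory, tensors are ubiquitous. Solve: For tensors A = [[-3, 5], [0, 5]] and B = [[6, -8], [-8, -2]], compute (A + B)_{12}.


Tensor addition is component-wise: (A + B)_{ij} = A_{ij} + B_{ij}.
A_{12} = 5
B_{12} = -8
(A + B)_{12} = 5 + -8 = -3

-3


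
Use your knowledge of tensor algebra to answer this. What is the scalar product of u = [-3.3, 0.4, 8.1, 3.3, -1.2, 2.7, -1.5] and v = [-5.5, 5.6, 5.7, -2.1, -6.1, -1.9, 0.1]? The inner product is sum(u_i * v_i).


The inner product u . v = sum of u_i * v_i.
Term-by-term: -3.3 * -5.5, 0.4 * 5.6, 8.1 * 5.7, 3.3 * -2.1, -1.2 * -6.1, 2.7 * -1.9, -1.5 * 0.1
Products: 18.15, 2.24, 46.17, -6.93, 7.32, -5.13, -0.15
Sum = 18.15 + 2.24 + 46.17 + -6.93 + 7.32 + -5.13 + -0.15 = 61.67

61.67


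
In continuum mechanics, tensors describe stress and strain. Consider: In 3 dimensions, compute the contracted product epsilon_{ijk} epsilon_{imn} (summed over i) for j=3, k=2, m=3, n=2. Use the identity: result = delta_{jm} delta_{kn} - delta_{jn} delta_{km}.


Using the identity: epsilon_{ijk} epsilon_{imn} = delta_{jm} delta_{kn} - delta_{jn} delta_{km}.
delta_{33} = 1
delta_{22} = 1
delta_{32} = 0
delta_{23} = 0
Result = 1 * 1 - 0 * 0 = 1 - 0 = 1

1


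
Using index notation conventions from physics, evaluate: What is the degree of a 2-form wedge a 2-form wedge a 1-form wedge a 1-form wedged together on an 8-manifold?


The degree of a wedge product is the sum of the degrees of the individual forms.
Degrees: 2, 2, 1, 1
Total degree = 2 + 2 + 1 + 1 = 6

6


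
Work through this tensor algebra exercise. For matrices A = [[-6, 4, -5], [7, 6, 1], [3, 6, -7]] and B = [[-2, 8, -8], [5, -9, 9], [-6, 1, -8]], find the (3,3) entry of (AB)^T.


(AB)^T_{ij} = (AB)_{ji} = sum_k A_{jk} B_{ki}.
For i=3, j=3 we need (AB)_{33}:
A_{31} * B_{13} = 3 * -8 = -24
A_{32} * B_{23} = 6 * 9 = 54
A_{33} * B_{33} = -7 * -8 = 56
Sum = -24 + 54 + 56 = 86

86


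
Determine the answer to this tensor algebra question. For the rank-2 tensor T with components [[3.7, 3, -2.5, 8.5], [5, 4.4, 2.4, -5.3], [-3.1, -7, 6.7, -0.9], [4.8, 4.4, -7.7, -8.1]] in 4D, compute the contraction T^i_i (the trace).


The contraction (trace) of a rank-2 tensor is the sum of its diagonal elements.
Diagonal entries: A[1,1] = 3.7, A[2,2] = 4.4, A[3,3] = 6.7, A[4,4] = -8.1
Tr(A) = 3.7 + 4.4 + 6.7 + -8.1 = 6.7

6.7


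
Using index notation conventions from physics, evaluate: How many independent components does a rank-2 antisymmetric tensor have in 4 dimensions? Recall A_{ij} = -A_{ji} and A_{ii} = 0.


An antisymmetric rank-2 tensor satisfies A_{ij} = -A_{ji}, so diagonal entries are zero.
The independent components are the upper-triangular entries: C(n, 2) = n(n-1)/2.
n = 4
C(4, 2) = 4 * 3 / 2 = 12 / 2 = 6

6


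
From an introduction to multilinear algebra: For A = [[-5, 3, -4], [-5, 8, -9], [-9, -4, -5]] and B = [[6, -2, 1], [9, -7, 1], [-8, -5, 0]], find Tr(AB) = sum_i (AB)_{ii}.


Tr(AB) = sum_i (AB)_{ii} where (AB)_{ii} = sum_k A_{ik} B_{ki}.
(AB)_{11} = -5*6 + 3*9 + -4*-8 = 29
(AB)_{22} = -5*-2 + 8*-7 + -9*-5 = -1
(AB)_{33} = -9*1 + -4*1 + -5*0 = -13
Tr(AB) = 29 + -1 + -13 = 15

15


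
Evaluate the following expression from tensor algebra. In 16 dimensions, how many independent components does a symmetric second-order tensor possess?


A symmetric rank-2 tensor in d dimensions has d(d+1)/2 independent components.
d = 16
d(d+1)/2 = 16 * 17 / 2 = 272 / 2 = 136

136


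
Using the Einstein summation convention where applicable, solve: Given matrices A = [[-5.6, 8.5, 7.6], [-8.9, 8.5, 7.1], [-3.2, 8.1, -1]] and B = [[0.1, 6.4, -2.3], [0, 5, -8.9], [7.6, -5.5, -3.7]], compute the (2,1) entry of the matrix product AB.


(AB)_{ij} = sum_k A_{ik} B_{kj}.
For i=2, j=1:
A_{21} * B_{11} = -8.9 * 0.1 = -0.89
A_{22} * B_{21} = 8.5 * 0 = 0
A_{23} * B_{31} = 7.1 * 7.6 = 53.96
Sum = -0.89 + 0 + 53.96 = 53.07

53.07


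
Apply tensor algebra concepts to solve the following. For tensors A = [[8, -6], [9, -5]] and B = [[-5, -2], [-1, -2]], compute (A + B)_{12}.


Tensor addition is component-wise: (A + B)_{ij} = A_{ij} + B_{ij}.
A_{12} = -6
B_{12} = -2
(A + B)_{12} = -6 + -2 = -8

-8


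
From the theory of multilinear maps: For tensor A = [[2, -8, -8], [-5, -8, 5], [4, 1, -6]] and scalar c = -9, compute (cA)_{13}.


Scalar multiplication: (cA)_{ij} = c * A_{ij}.
c = -9
A_{13} = -8
(cA)_{13} = -9 * -8 = 72

72


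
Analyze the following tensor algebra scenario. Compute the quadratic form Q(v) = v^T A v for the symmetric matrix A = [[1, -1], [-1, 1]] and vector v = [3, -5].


First compute Av:
(Av)_1 = 1*3 + -1*-5 = 8
(Av)_2 = -1*3 + 1*-5 = -8
Av = [8, -8]
Then v^T (Av) = 3*8 + -5*-8
= 24 + 40 = 64

64


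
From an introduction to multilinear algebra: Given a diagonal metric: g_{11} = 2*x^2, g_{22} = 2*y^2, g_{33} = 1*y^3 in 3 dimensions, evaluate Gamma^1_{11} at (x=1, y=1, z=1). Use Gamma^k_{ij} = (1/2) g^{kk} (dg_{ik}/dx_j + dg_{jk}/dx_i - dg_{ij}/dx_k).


For a diagonal metric, Gamma^k_{ij} = (1/2) g^{kk} (dg_{ik}/dx_j + dg_{jk}/dx_i - dg_{ij}/dx_k).
The metric is diagonal, so g_{ab} = 0 for a != b.
At the given point: g_{11} = 2, g_{22} = 2, g_{33} = 1
g^{11} = 1/2
dg_{11}/dx_1 = dg_{11}/dx_1 = 4
dg_{11}/dx_1 = dg_{11}/dx_1 = 4
dg_{11}/dx_1 = dg_{11}/dx_1 = 4
Numerator = 4 + 4 - 4 = 4
Gamma^1_{11} = 4 / (2 * 2) = 1

1


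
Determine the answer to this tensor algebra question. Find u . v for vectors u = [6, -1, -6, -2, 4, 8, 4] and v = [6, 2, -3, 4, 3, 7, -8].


The inner product u . v = sum of u_i * v_i.
Term-by-term: 6 * 6, -1 * 2, -6 * -3, -2 * 4, 4 * 3, 8 * 7, 4 * -8
Products: 36, -2, 18, -8, 12, 56, -32
Sum = 36 + -2 + 18 + -8 + 12 + 56 + -32 = 80

80


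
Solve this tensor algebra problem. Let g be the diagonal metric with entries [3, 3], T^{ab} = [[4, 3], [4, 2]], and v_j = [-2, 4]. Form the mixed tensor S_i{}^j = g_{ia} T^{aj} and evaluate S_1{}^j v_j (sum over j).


Step 1: lower the first index. For a diagonal metric, g_{ia} T^{aj} = g_{ii} T^{ij} (no sum on i).
g_{11} = 3
S_1{}^1 = 3 * T^{11} = 3 * 4 = 12
S_1{}^2 = 3 * T^{12} = 3 * 3 = 9
Step 2: contract S_1{}^j with v_j.
S_1{}^1 * v_1 = 12 * -2 = -24
S_1{}^2 * v_2 = 9 * 4 = 36
Result = -24 + 36 = 12

12


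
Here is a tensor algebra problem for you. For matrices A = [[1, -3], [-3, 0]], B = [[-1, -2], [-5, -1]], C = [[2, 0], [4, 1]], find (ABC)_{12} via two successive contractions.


(ABC)_{12} = sum_m (AB)_{1m} C_{m2}. First compute row 1 of AB.
(AB)_{11} = 1*-1 + -3*-5 = 14
(AB)_{12} = 1*-2 + -3*-1 = 1
Now contract with column 2 of C:
(AB)_{11} * C_{12} = 14 * 0 = 0
(AB)_{12} * C_{22} = 1 * 1 = 1
(ABC)_{12} = 0 + 1 = 1

1


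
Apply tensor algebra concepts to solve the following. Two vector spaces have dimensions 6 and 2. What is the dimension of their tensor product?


The dimension of a tensor product is the product of dimensions.
dim(V) = 6, dim(W) = 2
dim(V (x) W) = 6 * 2 = 12

12


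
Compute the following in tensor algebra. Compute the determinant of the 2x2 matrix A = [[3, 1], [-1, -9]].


For a 2x2 matrix [[a, b], [c, d]], det = a*d - b*c.
a = 3, b = 1, c = -1, d = -9
a*d = 3 * -9 = -27
b*c = 1 * -1 = -1
det = -27 - -1 = -26

-26


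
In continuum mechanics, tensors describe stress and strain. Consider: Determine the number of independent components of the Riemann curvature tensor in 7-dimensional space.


The Riemann tensor in d dimensions has d^2(d^2 - 1)/12 independent components.
d = 7, so d^2 = 49
d^2 - 1 = 48
d^2(d^2 - 1) = 49 * 48 = 2352
Divide by 12: 2352 / 12 = 196

196


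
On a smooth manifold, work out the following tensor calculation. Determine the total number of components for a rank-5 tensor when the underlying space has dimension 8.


The number of components of a rank-r tensor in d dimensions is d^r.
Here d = 8 and r = 5.
8^5 = 32768

32768


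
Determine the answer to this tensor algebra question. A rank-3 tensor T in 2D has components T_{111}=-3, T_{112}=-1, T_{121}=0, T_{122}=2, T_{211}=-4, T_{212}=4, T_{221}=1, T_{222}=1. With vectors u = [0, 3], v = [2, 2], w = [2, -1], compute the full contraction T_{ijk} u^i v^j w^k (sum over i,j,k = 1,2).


S = sum over i,j,k of T_{ijk} u_i v_j w_k. Expanding all 8 terms:
T_{111}*u_1*v_1*w_1 = -3*0*2*2 = 0  (running total: 0)
T_{112}*u_1*v_1*w_2 = -1*0*2*-1 = 0  (running total: 0)
T_{121}*u_1*v_2*w_1 = 0*0*2*2 = 0  (running total: 0)
T_{122}*u_1*v_2*w_2 = 2*0*2*-1 = 0  (running total: 0)
T_{211}*u_2*v_1*w_1 = -4*3*2*2 = -48  (running total: -48)
T_{212}*u_2*v_1*w_2 = 4*3*2*-1 = -24  (running total: -72)
T_{221}*u_2*v_2*w_1 = 1*3*2*2 = 12  (running total: -60)
T_{222}*u_2*v_2*w_2 = 1*3*2*-1 = -6  (running total: -66)
S = -66

-66


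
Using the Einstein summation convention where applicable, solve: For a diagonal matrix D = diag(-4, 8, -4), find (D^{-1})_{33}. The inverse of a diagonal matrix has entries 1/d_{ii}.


For a diagonal matrix, the inverse has entries (D^{-1})_{ii} = 1/d_{ii}.
The diagonal entries are: d_{11} = -4, d_{22} = 8, d_{33} = -4
We need (D^{-1})_{33} = 1/d_{33} = 1/-4 = -1/4

-1/4


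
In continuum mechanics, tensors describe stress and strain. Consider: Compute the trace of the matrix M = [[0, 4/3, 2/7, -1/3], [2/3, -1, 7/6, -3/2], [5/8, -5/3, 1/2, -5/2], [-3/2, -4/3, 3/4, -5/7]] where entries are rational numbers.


The trace is the sum of diagonal entries.
Diagonal: M[1,1] = 0, M[2,2] = -1, M[3,3] = 1/2, M[4,4] = -5/7
Tr(M) = 0 + -1 + 1/2 + -5/7
Computing step by step:
After adding M[1,1]: 0
After adding M[2,2]: -1
After adding M[3,3]: -1/2
After adding M[4,4]: -17/14
Tr(M) = -17/14

-17/14


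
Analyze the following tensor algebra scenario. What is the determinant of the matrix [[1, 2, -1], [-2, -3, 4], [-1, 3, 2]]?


Expanding along the first row, det(A) = a11*M_11 - a12*M_12 + a13*M_13, where M_1j is the (1,j) minor.
Minor M_11 = -3*2 - 4*3 = -18
Minor M_12 = -2*2 - 4*-1 = 0
Minor M_13 = -2*3 - -3*-1 = -9
det = 1*(-18) - 2*(0) + -1*(-9)
    = -18 - 0 + 9
    = -9

-9


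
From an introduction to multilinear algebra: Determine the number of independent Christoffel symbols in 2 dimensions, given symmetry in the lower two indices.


Christoffel symbols Gamma^k_{ij} are symmetric in i,j, so there are d * d(d+1)/2 independent symbols.
d = 2
d(d+1)/2 = 2 * 3 / 2 = 3
Total = 2 * 3 = 6

6


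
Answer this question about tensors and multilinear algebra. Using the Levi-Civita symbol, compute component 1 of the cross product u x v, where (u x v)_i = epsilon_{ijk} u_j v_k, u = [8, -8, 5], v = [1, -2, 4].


(u x v)_1 = sum_{j,k} epsilon_{1jk} u_j v_k. Only permutations of (1,2,3) contribute; the two non-zero terms are:
eps_{123} u_2 v_3 = 1 * -8 * 4 = -32
eps_{132} u_3 v_2 = -1 * 5 * -2 = 10
(u x v)_1 = -22

-22


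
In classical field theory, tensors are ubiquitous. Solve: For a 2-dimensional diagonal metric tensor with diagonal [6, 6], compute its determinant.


For a diagonal metric, the determinant is the product of diagonal entries.
Diagonal entries: 6, 6
det(g) = 6 * 6 = 36

36


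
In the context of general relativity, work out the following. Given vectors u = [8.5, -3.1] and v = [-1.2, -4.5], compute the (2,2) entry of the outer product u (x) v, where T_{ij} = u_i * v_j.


The outer product entry T_{ij} = u_i * v_j.
We need i=2, j=2.
u_2 = -3.1, v_2 = -4.5
T_{2,2} = -3.1 * -4.5 = 13.95

13.95


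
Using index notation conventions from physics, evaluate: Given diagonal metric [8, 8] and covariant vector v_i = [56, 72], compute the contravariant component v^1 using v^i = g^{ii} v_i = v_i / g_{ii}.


To raise an index with a diagonal metric: v^i = v_i / g_{ii}.
For index 1: v_1 = 56, g_{11} = 8
v^1 = 56 / 8 = 7

7


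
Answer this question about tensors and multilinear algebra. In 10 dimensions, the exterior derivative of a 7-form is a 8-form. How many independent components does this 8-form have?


The exterior derivative of a p-form is a (p+1)-form.
Its number of independent components is C(n, p+1).
n = 10, p+1 = 8
C(10, 8) = 45

45


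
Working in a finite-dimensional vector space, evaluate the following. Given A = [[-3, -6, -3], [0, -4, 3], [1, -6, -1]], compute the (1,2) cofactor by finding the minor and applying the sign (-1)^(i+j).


To find cofactor C_{12}, delete row 1 and column 2.
The resulting 2x2 submatrix is: [[0, 3], [1, -1]]
Minor M_{12} = 0*-1 - 3*1
  = 0 - 3 = -3
Sign = (-1)^(1+2) = (-1)^3 = -1
Cofactor C_{12} = -1 * -3 = 3

3


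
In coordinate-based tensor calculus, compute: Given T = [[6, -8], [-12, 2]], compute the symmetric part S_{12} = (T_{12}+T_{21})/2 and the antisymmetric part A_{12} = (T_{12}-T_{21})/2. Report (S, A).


T_{12} = -8
T_{21} = -12
S_{12} = (-8 + -12)/2 = -20/2 = -10
A_{12} = (-8 - -12)/2 = 4/2 = 2
Check: S + A = -10 + 2 = -8 = T_{12}.

(-10, 2)


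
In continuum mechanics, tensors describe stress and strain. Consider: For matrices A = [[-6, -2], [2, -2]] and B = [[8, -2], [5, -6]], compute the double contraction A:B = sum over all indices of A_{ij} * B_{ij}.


A:B = sum over all i,j of A_{ij} * B_{ij}.
Row 1: -6*8=-48, -2*-2=4 => row sum = -44
Row 2: 2*5=10, -2*-6=12 => row sum = 22
Total = -44 + 22 = -22

-22


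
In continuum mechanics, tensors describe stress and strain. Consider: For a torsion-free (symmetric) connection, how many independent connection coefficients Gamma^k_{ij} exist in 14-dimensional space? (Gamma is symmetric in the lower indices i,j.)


Christoffel symbols Gamma^k_{ij} are symmetric in i,j, so there are d * d(d+1)/2 independent symbols.
d = 14
d(d+1)/2 = 14 * 15 / 2 = 105
Total = 14 * 105 = 1470

1470


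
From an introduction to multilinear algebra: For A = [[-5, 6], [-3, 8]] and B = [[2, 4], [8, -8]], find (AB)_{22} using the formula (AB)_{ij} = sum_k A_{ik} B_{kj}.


(AB)_{ij} = sum_k A_{ik} B_{kj}.
For i=2, j=2:
A_{21} * B_{12} = -3 * 4 = -12
A_{22} * B_{22} = 8 * -8 = -64
Sum = -12 + -64 = -76

-76


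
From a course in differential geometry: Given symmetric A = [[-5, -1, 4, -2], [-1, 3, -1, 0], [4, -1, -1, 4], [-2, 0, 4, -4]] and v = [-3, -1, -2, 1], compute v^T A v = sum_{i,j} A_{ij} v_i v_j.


First compute Av:
(Av)_1 = -5*-3 + -1*-1 + 4*-2 + -2*1 = 6
(Av)_2 = -1*-3 + 3*-1 + -1*-2 + 0*1 = 2
(Av)_3 = 4*-3 + -1*-1 + -1*-2 + 4*1 = -5
(Av)_4 = -2*-3 + 0*-1 + 4*-2 + -4*1 = -6
Av = [6, 2, -5, -6]
Then v^T (Av) = -3*6 + -1*2 + -2*-5 + 1*-6
= -18 + -2 + 10 + -6 = -16

-16


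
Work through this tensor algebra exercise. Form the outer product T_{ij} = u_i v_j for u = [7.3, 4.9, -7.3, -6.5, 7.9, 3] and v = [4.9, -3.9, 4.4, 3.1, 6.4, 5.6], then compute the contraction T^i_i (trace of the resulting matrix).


The outer product gives T_{ij} = u_i v_j.
The trace (contraction) is Tr(T) = sum_i T_{ii} = sum_i u_i v_i.
Diagonal entries:
T_{11} = u_1 * v_1 = 7.3 * 4.9 = 35.77
T_{22} = u_2 * v_2 = 4.9 * -3.9 = -19.11
T_{33} = u_3 * v_3 = -7.3 * 4.4 = -32.12
T_{44} = u_4 * v_4 = -6.5 * 3.1 = -20.15
T_{55} = u_5 * v_5 = 7.9 * 6.4 = 50.56
T_{66} = u_6 * v_6 = 3 * 5.6 = 16.8
Tr(T) = 35.77 + -19.11 + -32.12 + -20.15 + 50.56 + 16.8 = 31.75

31.75
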